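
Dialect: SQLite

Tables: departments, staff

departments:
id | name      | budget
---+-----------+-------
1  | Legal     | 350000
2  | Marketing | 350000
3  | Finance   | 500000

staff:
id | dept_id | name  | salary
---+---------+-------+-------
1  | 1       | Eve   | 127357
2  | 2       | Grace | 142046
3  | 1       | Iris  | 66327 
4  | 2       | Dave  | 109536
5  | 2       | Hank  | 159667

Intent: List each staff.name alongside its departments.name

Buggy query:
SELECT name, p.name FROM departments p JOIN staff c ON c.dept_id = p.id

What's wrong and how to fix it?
Bug: Both tables have a 'name' column; the unqualified reference is ambiguous

Fix: Prefix ambiguous columns with the table alias

Corrected query:
SELECT c.name, p.name FROM departments p JOIN staff c ON c.dept_id = p.id

Result:
name  | name     
------+----------
Eve   | Legal    
Grace | Marketing
Iris  | Legal    
Dave  | Marketing
Hank  | Marketing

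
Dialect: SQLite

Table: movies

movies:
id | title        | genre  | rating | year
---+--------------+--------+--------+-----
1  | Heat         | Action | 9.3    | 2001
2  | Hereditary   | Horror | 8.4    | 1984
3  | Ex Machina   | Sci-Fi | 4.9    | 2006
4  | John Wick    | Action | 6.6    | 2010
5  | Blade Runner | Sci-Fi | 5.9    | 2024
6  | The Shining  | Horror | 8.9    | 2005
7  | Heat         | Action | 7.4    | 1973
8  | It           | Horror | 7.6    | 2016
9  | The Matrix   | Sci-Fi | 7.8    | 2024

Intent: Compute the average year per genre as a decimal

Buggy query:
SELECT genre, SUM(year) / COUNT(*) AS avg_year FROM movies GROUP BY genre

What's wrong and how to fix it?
Bug: Both operands are integers, so '/' performs integer division and truncates

Fix: Multiply by 1.0 (or CAST to REAL) to force floating-point division

Corrected query:
SELECT genre, SUM(year) * 1.0 / COUNT(*) AS avg_year FROM movies GROUP BY genre

Result:
genre  | avg_year   
-------+------------
Action | 1994.666667
Horror | 2001.666667
Sci-Fi | 2018       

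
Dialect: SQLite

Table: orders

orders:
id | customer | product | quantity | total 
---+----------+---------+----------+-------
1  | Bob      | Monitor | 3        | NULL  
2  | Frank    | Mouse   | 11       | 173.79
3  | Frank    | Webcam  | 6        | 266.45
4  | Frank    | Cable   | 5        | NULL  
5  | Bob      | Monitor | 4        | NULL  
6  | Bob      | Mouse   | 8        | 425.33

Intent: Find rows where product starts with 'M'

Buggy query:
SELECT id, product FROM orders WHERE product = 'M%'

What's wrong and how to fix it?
Bug: Wildcards only work with LIKE; '=' treats '%' as a literal character

Fix: Replace '=' with LIKE so 'M%' is treated as a pattern

Corrected query:
SELECT id, product FROM orders WHERE product LIKE 'M%'

Result:
id | product
---+--------
1  | Monitor
2  | Mouse  
5  | Monitor
6  | Mouse  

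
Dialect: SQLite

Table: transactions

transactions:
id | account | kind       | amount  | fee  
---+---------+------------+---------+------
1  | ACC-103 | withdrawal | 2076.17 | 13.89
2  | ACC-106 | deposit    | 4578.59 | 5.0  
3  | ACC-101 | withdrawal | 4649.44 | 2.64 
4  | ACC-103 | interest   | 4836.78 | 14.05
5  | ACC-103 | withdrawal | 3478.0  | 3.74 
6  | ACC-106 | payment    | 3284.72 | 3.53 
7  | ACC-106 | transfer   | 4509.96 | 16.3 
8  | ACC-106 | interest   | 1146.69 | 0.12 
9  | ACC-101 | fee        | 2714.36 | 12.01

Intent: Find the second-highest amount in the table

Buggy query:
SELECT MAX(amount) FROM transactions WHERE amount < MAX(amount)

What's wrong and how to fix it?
Bug: MAX(amount) on the right of the comparison is an aggregate-in-WHERE error

Fix: Compute the overall MAX in a subquery, then take MAX of rows below it

Corrected query:
SELECT MAX(amount) FROM transactions WHERE amount < (SELECT MAX(amount) FROM transactions)

Result:
MAX(amount)
-----------
4649.44    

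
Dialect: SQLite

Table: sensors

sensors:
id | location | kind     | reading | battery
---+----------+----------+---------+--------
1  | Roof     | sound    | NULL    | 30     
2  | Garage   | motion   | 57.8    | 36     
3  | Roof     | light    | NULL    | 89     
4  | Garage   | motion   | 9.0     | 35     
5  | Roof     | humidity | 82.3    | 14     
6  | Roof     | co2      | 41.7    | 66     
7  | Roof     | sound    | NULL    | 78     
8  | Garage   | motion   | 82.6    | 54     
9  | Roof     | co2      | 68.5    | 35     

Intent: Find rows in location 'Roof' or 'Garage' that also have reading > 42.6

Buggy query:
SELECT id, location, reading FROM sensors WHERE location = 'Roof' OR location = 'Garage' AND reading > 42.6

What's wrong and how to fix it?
Bug: Without parentheses, AND is evaluated before OR, so the reading filter only applies to the 'Garage' branch

Fix: Add parentheses around the OR so the AND applies to both alternatives

Corrected query:
SELECT id, location, reading FROM sensors WHERE (location = 'Roof' OR location = 'Garage') AND reading > 42.6

Result:
id | location | reading
---+----------+--------
2  | Garage   | 57.8   
5  | Roof     | 82.3   
8  | Garage   | 82.6   
9  | Roof     | 68.5   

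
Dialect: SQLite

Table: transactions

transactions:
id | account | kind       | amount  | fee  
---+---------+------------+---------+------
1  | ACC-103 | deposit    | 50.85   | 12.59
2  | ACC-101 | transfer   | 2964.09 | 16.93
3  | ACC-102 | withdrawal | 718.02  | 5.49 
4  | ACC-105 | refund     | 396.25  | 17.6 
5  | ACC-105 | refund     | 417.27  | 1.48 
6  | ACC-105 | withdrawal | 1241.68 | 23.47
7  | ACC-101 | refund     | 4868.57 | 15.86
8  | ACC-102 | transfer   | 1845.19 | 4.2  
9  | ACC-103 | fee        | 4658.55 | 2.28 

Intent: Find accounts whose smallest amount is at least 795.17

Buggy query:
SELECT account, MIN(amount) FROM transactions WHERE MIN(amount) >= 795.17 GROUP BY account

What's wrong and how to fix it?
Bug: Aggregates like MIN are computed per group after WHERE runs

Fix: Replace WHERE with HAVING after the GROUP BY

Corrected query:
SELECT account, MIN(amount) FROM transactions GROUP BY account HAVING MIN(amount) >= 795.17

Result:
account | MIN(amount)
--------+------------
ACC-101 | 2964.09    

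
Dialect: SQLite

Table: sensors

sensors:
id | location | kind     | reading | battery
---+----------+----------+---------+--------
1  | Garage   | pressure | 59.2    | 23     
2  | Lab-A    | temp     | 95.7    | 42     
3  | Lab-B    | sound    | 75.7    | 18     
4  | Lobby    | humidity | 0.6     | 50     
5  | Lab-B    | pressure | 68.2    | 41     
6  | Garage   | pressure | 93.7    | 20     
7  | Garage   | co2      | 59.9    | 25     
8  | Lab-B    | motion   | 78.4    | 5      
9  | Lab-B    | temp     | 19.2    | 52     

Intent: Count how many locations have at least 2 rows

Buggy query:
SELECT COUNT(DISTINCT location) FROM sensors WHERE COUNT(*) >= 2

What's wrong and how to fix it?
Bug: WHERE filters individual rows, not groups, so a group-level COUNT is invalid there

Fix: Group first with HAVING COUNT(*) >= 2, then COUNT the resulting groups

Corrected query:
SELECT COUNT(*) FROM (SELECT location FROM sensors GROUP BY location HAVING COUNT(*) >= 2)

Result:
COUNT(*)
--------
2       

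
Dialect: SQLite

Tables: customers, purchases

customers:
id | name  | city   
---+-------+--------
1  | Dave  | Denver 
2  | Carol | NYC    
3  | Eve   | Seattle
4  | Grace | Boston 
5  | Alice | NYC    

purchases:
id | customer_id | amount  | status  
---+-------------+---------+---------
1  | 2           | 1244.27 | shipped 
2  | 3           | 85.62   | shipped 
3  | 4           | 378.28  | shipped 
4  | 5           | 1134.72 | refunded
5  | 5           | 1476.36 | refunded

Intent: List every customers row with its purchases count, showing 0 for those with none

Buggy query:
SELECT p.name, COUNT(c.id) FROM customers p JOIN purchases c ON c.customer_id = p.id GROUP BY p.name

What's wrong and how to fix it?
Bug: An inner join excludes parents with zero children

Fix: Use LEFT JOIN so parents without children still appear (COUNT(c.id) gives 0)

Corrected query:
SELECT p.name, COUNT(c.id) FROM customers p LEFT JOIN purchases c ON c.customer_id = p.id GROUP BY p.name

Result:
name  | COUNT(c.id)
------+------------
Alice | 2          
Carol | 1          
Dave  | 0          
Eve   | 1          
Grace | 1          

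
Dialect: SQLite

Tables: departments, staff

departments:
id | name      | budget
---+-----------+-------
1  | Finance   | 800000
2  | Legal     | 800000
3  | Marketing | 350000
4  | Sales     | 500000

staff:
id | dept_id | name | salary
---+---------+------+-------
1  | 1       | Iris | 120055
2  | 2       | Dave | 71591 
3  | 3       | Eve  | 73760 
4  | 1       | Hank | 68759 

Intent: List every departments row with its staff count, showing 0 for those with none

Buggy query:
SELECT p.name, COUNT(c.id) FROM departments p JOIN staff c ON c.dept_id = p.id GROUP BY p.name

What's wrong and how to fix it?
Bug: An inner join excludes parents with zero children

Fix: Switch to LEFT JOIN to retain unmatched parent rows

Corrected query:
SELECT p.name, COUNT(c.id) FROM departments p LEFT JOIN staff c ON c.dept_id = p.id GROUP BY p.name

Result:
name      | COUNT(c.id)
----------+------------
Finance   | 2          
Legal     | 1          
Marketing | 1          
Sales     | 0          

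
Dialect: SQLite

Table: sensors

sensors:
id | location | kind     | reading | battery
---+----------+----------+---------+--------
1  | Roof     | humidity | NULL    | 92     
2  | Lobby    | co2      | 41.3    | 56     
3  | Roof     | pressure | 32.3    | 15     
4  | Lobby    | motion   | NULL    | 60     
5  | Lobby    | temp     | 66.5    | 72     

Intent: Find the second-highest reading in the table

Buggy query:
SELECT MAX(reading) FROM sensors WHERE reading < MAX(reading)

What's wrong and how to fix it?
Bug: MAX(reading) on the right of the comparison is an aggregate-in-WHERE error

Fix: Put the inner MAX in a scalar subquery

Corrected query:
SELECT MAX(reading) FROM sensors WHERE reading < (SELECT MAX(reading) FROM sensors)

Result:
MAX(reading)
------------
41.3        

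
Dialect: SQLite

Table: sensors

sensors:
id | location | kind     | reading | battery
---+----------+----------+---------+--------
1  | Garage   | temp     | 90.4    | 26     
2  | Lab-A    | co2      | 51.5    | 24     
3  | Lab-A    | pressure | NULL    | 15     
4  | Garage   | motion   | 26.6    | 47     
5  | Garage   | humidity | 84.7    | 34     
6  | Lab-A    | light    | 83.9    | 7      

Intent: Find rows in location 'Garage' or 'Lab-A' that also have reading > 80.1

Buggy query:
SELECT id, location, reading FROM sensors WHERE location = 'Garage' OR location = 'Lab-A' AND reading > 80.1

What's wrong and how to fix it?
Bug: AND binds tighter than OR, so this parses as location = 'Garage' OR (location = 'Lab-A' AND reading > 80.1)

Fix: Add parentheses around the OR so the AND applies to both alternatives

Corrected query:
SELECT id, location, reading FROM sensors WHERE (location = 'Garage' OR location = 'Lab-A') AND reading > 80.1

Result:
id | location | reading
---+----------+--------
1  | Garage   | 90.4   
5  | Garage   | 84.7   
6  | Lab-A    | 83.9   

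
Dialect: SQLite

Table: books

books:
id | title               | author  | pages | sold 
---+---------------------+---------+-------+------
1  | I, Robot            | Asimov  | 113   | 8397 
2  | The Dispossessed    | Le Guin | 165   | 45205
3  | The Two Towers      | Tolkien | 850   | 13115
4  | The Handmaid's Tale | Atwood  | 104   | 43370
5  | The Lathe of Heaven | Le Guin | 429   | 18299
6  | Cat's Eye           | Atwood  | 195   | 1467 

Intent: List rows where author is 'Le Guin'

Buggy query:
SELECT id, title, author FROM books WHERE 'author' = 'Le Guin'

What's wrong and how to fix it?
Bug: Single quotes denote string literals in SQL; the column name is being compared as a constant string

Fix: Reference the column as author without single quotes

Corrected query:
SELECT id, title, author FROM books WHERE author = 'Le Guin'

Result:
id | title               | author 
---+---------------------+--------
2  | The Dispossessed    | Le Guin
5  | The Lathe of Heaven | Le Guin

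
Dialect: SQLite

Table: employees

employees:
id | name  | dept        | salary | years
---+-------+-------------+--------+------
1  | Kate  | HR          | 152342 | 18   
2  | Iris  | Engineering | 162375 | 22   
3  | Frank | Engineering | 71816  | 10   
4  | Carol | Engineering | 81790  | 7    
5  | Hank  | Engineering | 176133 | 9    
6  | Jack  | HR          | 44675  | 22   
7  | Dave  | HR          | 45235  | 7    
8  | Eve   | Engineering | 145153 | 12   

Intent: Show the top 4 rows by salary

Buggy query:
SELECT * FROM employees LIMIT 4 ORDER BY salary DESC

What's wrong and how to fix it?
Bug: ORDER BY cannot follow LIMIT; LIMIT is the final clause

Fix: Sort with ORDER BY, then apply LIMIT

Corrected query:
SELECT * FROM employees ORDER BY salary DESC LIMIT 4

Result:
id | name | dept        | salary | years
---+------+-------------+--------+------
5  | Hank | Engineering | 176133 | 9    
2  | Iris | Engineering | 162375 | 22   
1  | Kate | HR          | 152342 | 18   
8  | Eve  | Engineering | 145153 | 12   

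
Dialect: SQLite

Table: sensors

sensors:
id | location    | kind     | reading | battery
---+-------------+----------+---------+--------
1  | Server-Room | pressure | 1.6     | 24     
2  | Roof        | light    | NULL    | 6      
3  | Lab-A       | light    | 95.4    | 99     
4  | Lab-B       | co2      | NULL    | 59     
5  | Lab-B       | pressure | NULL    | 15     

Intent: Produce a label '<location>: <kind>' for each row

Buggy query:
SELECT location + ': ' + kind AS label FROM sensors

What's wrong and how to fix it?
Bug: '+' is numeric addition; on text columns SQLite converts them to 0 instead of concatenating

Fix: Replace + with || to concatenate text

Corrected query:
SELECT location || ': ' || kind AS label FROM sensors

Result:
label                
---------------------
Server-Room: pressure
Roof: light          
Lab-A: light         
Lab-B: co2           
Lab-B: pressure      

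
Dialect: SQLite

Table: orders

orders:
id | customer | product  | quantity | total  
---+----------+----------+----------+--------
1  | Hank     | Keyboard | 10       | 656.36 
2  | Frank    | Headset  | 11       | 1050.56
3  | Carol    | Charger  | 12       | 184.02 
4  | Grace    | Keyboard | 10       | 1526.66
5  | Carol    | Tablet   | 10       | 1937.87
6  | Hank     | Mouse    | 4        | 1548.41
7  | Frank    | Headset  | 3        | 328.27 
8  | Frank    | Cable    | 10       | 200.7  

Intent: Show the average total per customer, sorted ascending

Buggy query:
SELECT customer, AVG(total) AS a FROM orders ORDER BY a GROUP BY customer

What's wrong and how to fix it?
Bug: GROUP BY must precede ORDER BY

Fix: Reorder: SELECT … FROM … GROUP BY … ORDER BY …

Corrected query:
SELECT customer, AVG(total) AS a FROM orders GROUP BY customer ORDER BY a

Result:
customer | a       
---------+---------
Frank    | 526.51  
Carol    | 1060.945
Hank     | 1102.385
Grace    | 1526.66 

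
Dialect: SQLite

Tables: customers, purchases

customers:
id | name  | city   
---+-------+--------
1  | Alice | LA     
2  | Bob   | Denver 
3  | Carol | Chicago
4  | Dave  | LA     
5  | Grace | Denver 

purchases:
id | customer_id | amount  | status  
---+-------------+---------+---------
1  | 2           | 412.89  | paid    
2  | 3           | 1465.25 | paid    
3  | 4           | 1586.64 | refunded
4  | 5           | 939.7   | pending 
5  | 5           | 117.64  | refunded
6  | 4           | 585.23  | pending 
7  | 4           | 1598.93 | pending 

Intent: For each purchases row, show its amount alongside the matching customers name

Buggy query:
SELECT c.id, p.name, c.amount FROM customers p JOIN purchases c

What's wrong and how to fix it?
Bug: Missing join condition: each purchases row is matched to all customers rows instead of just its own

Fix: Add ON c.customer_id = p.id to the JOIN

Corrected query:
SELECT c.id, p.name, c.amount FROM customers p JOIN purchases c ON c.customer_id = p.id

Result:
id | name  | amount 
---+-------+--------
1  | Bob   | 412.89 
2  | Carol | 1465.25
3  | Dave  | 1586.64
4  | Grace | 939.7  
5  | Grace | 117.64 
6  | Dave  | 585.23 
7  | Dave  | 1598.93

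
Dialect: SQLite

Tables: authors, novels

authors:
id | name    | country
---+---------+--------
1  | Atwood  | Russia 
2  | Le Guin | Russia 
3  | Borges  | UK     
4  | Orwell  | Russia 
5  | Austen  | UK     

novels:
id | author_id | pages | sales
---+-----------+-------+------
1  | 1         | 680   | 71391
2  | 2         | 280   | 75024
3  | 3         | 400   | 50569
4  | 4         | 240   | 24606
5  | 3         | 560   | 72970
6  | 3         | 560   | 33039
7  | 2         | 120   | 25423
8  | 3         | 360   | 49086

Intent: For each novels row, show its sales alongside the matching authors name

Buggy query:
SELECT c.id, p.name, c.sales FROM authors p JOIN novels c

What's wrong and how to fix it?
Bug: JOIN with no ON clause produces a cartesian product; every novels row pairs with every authors row

Fix: Add ON c.author_id = p.id to the JOIN

Corrected query:
SELECT c.id, p.name, c.sales FROM authors p JOIN novels c ON c.author_id = p.id

Result:
id | name    | sales
---+---------+------
1  | Atwood  | 71391
2  | Le Guin | 75024
3  | Borges  | 50569
4  | Orwell  | 24606
5  | Borges  | 72970
6  | Borges  | 33039
7  | Le Guin | 25423
8  | Borges  | 49086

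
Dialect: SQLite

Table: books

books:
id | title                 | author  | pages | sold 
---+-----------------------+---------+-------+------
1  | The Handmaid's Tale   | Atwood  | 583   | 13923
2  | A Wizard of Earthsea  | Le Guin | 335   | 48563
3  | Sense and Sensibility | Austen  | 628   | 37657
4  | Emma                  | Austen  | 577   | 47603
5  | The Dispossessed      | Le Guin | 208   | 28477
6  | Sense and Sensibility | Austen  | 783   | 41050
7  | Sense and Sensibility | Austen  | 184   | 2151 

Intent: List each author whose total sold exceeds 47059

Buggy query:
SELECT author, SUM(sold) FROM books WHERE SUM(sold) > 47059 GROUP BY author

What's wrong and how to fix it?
Bug: Aggregate functions cannot appear in a WHERE clause

Fix: Move the aggregate condition to a HAVING clause

Corrected query:
SELECT author, SUM(sold) FROM books GROUP BY author HAVING SUM(sold) > 47059

Result:
author  | SUM(sold)
--------+----------
Austen  | 128461   
Le Guin | 77040    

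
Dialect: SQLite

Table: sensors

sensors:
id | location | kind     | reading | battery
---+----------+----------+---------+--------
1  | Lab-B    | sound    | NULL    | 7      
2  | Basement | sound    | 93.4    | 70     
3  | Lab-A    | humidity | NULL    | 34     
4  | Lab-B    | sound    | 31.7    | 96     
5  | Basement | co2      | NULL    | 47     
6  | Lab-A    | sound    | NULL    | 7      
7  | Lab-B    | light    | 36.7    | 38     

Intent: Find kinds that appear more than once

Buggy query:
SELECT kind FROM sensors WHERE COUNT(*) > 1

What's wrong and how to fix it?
Bug: WHERE can't reference COUNT(*); aggregates are computed after WHERE

Fix: Group first, then use HAVING for the count condition

Corrected query:
SELECT kind FROM sensors GROUP BY kind HAVING COUNT(*) > 1

Result:
kind 
-----
sound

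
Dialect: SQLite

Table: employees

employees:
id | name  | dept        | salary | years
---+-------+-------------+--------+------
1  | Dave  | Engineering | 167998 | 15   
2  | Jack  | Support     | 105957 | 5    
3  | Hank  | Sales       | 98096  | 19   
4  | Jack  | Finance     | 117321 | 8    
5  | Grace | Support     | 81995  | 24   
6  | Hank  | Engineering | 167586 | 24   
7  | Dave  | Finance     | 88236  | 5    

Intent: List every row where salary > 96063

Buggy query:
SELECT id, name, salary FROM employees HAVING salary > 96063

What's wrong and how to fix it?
Bug: HAVING filters the output of aggregation, but this query has no GROUP BY and no aggregate functions, so SQLite rejects it (HAVING clause on a non-aggregate query); the condition here is per row

Fix: Replace HAVING with WHERE since the condition applies to individual rows

Corrected query:
SELECT id, name, salary FROM employees WHERE salary > 96063

Result:
id | name | salary
---+------+-------
1  | Dave | 167998
2  | Jack | 105957
3  | Hank | 98096 
4  | Jack | 117321
6  | Hank | 167586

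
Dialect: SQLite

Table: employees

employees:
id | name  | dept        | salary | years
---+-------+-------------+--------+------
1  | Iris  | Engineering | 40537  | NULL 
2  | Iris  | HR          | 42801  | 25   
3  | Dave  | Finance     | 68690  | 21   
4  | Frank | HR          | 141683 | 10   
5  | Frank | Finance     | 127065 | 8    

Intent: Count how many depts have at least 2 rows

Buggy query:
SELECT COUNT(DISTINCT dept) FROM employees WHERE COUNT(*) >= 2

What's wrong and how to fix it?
Bug: WHERE filters individual rows, not groups, so a group-level COUNT is invalid there

Fix: Group first with HAVING COUNT(*) >= 2, then COUNT the resulting groups

Corrected query:
SELECT COUNT(*) FROM (SELECT dept FROM employees GROUP BY dept HAVING COUNT(*) >= 2)

Result:
COUNT(*)
--------
2       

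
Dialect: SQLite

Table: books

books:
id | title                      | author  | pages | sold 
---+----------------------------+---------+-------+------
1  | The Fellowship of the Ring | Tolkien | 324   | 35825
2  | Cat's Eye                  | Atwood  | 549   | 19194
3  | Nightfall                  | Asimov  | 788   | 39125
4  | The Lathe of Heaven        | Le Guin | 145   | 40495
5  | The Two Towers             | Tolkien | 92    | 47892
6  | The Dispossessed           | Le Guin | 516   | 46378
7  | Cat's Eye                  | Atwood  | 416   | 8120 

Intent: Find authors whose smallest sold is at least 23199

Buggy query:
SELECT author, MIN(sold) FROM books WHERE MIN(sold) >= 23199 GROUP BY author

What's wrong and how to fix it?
Bug: MIN() in WHERE is a misuse of aggregate

Fix: Replace WHERE with HAVING after the GROUP BY

Corrected query:
SELECT author, MIN(sold) FROM books GROUP BY author HAVING MIN(sold) >= 23199

Result:
author  | MIN(sold)
--------+----------
Asimov  | 39125    
Le Guin | 40495    
Tolkien | 35825    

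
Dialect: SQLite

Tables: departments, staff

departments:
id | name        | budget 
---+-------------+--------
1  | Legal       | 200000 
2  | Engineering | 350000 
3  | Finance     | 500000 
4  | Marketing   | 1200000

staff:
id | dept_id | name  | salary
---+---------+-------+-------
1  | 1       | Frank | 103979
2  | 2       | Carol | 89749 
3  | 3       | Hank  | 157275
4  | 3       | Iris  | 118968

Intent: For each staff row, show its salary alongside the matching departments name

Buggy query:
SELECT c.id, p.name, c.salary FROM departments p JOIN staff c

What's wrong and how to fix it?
Bug: JOIN with no ON clause produces a cartesian product; every staff row pairs with every departments row

Fix: Specify the join condition linking the foreign key to the parent id

Corrected query:
SELECT c.id, p.name, c.salary FROM departments p JOIN staff c ON c.dept_id = p.id

Result:
id | name        | salary
---+-------------+-------
1  | Legal       | 103979
2  | Engineering | 89749 
3  | Finance     | 157275
4  | Finance     | 118968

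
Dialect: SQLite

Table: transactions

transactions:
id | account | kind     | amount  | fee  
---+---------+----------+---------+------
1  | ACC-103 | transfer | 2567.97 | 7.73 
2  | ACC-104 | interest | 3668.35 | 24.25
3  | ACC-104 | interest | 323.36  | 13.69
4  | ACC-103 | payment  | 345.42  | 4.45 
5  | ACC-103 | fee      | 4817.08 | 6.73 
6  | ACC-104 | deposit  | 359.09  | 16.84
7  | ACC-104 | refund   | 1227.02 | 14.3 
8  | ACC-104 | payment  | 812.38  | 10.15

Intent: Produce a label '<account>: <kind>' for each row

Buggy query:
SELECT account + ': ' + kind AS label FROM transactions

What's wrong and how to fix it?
Bug: '+' is numeric addition; on text columns SQLite converts them to 0 instead of concatenating

Fix: Use the || operator for string concatenation

Corrected query:
SELECT account || ': ' || kind AS label FROM transactions

Result:
label            
-----------------
ACC-103: transfer
ACC-104: interest
ACC-104: interest
ACC-103: payment 
ACC-103: fee     
ACC-104: deposit 
ACC-104: refund  
ACC-104: payment 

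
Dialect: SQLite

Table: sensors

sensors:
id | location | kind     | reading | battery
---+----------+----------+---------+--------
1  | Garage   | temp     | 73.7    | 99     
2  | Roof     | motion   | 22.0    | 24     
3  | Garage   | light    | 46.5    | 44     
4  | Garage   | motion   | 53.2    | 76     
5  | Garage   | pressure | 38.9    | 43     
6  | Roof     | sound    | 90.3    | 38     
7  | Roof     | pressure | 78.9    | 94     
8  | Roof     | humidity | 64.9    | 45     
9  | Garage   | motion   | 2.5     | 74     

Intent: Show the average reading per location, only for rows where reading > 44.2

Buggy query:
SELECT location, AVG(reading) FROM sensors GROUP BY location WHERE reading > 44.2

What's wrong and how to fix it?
Bug: WHERE cannot follow GROUP BY

Fix: Move the WHERE clause before GROUP BY

Corrected query:
SELECT location, AVG(reading) FROM sensors WHERE reading > 44.2 GROUP BY location

Result:
location | AVG(reading)
---------+-------------
Garage   | 57.8        
Roof     | 78.033333   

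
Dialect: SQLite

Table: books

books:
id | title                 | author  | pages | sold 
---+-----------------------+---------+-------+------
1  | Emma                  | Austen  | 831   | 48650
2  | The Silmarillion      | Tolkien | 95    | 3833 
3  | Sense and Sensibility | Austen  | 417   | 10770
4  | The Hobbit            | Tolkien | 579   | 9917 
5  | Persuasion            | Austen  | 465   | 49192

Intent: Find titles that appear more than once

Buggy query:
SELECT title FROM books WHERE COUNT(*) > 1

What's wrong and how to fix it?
Bug: WHERE can't reference COUNT(*); aggregates are computed after WHERE

Fix: Group first, then use HAVING for the count condition

Corrected query:
SELECT title FROM books GROUP BY title HAVING COUNT(*) > 1

Result:
(no rows)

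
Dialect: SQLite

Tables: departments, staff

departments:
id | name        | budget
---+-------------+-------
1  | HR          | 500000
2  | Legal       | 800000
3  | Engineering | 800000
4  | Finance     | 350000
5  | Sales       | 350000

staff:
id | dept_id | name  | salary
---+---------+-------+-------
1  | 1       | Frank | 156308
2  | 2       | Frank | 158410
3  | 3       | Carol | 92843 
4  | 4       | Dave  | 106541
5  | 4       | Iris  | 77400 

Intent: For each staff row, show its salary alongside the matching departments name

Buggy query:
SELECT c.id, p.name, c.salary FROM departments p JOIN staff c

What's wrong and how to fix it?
Bug: Missing join condition: each staff row is matched to all departments rows instead of just its own

Fix: Add ON c.dept_id = p.id to the JOIN

Corrected query:
SELECT c.id, p.name, c.salary FROM departments p JOIN staff c ON c.dept_id = p.id

Result:
id | name        | salary
---+-------------+-------
1  | HR          | 156308
2  | Legal       | 158410
3  | Engineering | 92843 
4  | Finance     | 106541
5  | Finance     | 77400 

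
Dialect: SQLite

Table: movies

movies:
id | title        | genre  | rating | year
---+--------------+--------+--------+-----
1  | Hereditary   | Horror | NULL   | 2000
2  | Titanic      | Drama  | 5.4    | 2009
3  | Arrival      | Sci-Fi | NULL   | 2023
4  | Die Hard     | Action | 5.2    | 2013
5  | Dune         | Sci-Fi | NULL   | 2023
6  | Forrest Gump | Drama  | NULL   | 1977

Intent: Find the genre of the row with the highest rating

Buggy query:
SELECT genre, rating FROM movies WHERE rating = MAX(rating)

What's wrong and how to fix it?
Bug: MAX(rating) is an aggregate and cannot be used directly in WHERE

Fix: Use a subquery: WHERE rating = (SELECT MAX(rating) FROM movies)

Corrected query:
SELECT genre, rating FROM movies WHERE rating = (SELECT MAX(rating) FROM movies)

Result:
genre | rating
------+-------
Drama | 5.4   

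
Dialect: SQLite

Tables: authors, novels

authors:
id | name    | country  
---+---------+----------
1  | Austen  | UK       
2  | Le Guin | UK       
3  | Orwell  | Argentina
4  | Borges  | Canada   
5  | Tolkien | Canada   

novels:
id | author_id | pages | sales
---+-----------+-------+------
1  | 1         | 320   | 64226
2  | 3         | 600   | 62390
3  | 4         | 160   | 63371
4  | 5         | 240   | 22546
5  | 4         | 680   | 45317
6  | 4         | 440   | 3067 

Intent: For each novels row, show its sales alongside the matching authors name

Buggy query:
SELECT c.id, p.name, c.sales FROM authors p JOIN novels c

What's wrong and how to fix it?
Bug: Missing join condition: each novels row is matched to all authors rows instead of just its own

Fix: Specify the join condition linking the foreign key to the parent id

Corrected query:
SELECT c.id, p.name, c.sales FROM authors p JOIN novels c ON c.author_id = p.id

Result:
id | name    | sales
---+---------+------
1  | Austen  | 64226
2  | Orwell  | 62390
3  | Borges  | 63371
4  | Tolkien | 22546
5  | Borges  | 45317
6  | Borges  | 3067 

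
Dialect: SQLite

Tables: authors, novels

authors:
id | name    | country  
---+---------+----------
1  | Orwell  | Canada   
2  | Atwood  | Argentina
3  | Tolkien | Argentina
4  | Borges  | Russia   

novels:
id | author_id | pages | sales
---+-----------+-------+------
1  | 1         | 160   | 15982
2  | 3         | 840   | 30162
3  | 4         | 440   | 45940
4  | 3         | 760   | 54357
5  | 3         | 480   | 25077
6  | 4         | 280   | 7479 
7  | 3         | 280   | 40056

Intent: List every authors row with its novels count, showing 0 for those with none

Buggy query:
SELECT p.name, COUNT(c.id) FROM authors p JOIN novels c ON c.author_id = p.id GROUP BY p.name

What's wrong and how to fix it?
Bug: An inner join excludes parents with zero children

Fix: Use LEFT JOIN so parents without children still appear (COUNT(c.id) gives 0)

Corrected query:
SELECT p.name, COUNT(c.id) FROM authors p LEFT JOIN novels c ON c.author_id = p.id GROUP BY p.name

Result:
name    | COUNT(c.id)
--------+------------
Atwood  | 0          
Borges  | 2          
Orwell  | 1          
Tolkien | 4          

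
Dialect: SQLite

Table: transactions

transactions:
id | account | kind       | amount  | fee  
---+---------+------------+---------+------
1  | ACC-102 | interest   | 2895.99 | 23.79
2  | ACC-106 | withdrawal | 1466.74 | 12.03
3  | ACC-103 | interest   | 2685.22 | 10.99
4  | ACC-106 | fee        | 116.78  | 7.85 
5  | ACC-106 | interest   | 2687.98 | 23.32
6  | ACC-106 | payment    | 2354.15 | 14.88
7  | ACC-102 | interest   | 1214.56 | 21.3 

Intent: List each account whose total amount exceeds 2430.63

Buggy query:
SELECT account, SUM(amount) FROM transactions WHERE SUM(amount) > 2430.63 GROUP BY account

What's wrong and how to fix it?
Bug: Aggregate functions cannot appear in a WHERE clause

Fix: Use HAVING (which filters groups after aggregation) instead of WHERE

Corrected query:
SELECT account, SUM(amount) FROM transactions GROUP BY account HAVING SUM(amount) > 2430.63

Result:
account | SUM(amount)
--------+------------
ACC-102 | 4110.55    
ACC-103 | 2685.22    
ACC-106 | 6625.65    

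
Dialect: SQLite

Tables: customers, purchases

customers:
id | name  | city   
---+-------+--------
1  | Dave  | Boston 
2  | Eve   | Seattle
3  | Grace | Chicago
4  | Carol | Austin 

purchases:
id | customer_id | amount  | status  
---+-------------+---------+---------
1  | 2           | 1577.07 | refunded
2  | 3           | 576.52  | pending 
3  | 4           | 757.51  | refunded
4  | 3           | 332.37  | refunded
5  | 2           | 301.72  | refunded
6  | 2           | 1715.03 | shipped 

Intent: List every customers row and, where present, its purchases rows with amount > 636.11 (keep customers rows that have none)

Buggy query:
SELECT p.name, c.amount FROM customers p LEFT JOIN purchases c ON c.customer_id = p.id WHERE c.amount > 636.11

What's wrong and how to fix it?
Bug: Filtering c.amount in WHERE discards the NULL rows produced by LEFT JOIN, turning it into an inner join

Fix: Move the right-table condition into the ON clause so unmatched parents are kept

Corrected query:
SELECT p.name, c.amount FROM customers p LEFT JOIN purchases c ON c.customer_id = p.id AND c.amount > 636.11

Result:
name  | amount 
------+--------
Dave  | NULL   
Eve   | 1577.07
Eve   | 1715.03
Grace | NULL   
Carol | 757.51 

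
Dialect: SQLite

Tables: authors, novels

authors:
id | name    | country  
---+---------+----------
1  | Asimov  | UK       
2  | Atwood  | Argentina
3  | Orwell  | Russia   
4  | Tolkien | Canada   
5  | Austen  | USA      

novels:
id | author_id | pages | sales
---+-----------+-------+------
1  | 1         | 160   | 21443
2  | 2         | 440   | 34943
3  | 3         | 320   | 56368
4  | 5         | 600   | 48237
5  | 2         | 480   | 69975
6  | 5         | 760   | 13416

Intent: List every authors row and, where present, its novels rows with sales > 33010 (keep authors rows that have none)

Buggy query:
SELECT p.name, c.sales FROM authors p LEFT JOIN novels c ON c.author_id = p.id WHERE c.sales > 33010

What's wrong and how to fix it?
Bug: A WHERE condition on the right-hand table after LEFT JOIN drops unmatched parents

Fix: Put 'c.sales > 33010' in the JOIN's ON clause instead of WHERE

Corrected query:
SELECT p.name, c.sales FROM authors p LEFT JOIN novels c ON c.author_id = p.id AND c.sales > 33010

Result:
name    | sales
--------+------
Asimov  | NULL 
Atwood  | 34943
Atwood  | 69975
Orwell  | 56368
Tolkien | NULL 
Austen  | 48237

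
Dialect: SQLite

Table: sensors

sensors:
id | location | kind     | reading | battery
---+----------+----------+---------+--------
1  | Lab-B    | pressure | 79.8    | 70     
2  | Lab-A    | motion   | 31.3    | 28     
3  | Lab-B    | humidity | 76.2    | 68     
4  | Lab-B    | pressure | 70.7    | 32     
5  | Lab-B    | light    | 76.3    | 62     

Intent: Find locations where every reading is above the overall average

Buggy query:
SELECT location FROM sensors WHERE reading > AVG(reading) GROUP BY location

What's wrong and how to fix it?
Bug: WHERE evaluates per row before aggregation, so AVG() is unavailable

Fix: Compute the overall average in a scalar subquery and compare each group's MIN against it in HAVING

Corrected query:
SELECT location FROM sensors GROUP BY location HAVING MIN(reading) > (SELECT AVG(reading) FROM sensors)

Result:
location
--------
Lab-B   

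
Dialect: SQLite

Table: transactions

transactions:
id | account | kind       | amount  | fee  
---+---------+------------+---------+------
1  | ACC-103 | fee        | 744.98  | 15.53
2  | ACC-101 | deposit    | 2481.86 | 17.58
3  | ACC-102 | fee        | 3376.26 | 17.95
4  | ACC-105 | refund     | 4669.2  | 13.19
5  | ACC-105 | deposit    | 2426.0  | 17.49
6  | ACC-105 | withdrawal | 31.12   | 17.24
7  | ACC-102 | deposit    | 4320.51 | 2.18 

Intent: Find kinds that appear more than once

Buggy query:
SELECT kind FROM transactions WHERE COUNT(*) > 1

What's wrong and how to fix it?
Bug: WHERE can't reference COUNT(*); aggregates are computed after WHERE

Fix: GROUP BY kind, then filter groups with HAVING COUNT(*) > 1

Corrected query:
SELECT kind FROM transactions GROUP BY kind HAVING COUNT(*) > 1

Result:
kind   
-------
deposit
fee    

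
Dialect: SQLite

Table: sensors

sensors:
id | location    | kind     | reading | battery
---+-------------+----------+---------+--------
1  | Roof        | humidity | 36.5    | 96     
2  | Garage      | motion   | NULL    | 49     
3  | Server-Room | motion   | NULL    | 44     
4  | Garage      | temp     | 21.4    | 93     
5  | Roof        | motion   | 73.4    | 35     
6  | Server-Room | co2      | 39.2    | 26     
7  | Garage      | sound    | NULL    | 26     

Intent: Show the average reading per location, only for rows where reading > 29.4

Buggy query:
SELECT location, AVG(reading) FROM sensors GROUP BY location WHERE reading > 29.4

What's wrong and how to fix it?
Bug: Row-level WHERE must come before GROUP BY in the clause order

Fix: Place WHERE between FROM and GROUP BY

Corrected query:
SELECT location, AVG(reading) FROM sensors WHERE reading > 29.4 GROUP BY location

Result:
location    | AVG(reading)
------------+-------------
Roof        | 54.95       
Server-Room | 39.2        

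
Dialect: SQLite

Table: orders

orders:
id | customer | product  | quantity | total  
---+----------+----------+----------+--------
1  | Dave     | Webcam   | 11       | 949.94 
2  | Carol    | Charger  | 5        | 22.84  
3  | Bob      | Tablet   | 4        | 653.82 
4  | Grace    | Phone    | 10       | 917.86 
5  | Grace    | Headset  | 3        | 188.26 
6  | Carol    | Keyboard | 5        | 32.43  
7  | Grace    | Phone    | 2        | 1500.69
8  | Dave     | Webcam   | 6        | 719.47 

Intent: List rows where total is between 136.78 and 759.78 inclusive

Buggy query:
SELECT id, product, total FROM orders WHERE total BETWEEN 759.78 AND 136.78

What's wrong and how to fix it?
Bug: The bounds are reversed; BETWEEN a AND b requires a <= b to match anything

Fix: Write BETWEEN 136.78 AND 759.78

Corrected query:
SELECT id, product, total FROM orders WHERE total BETWEEN 136.78 AND 759.78

Result:
id | product | total 
---+---------+-------
3  | Tablet  | 653.82
5  | Headset | 188.26
8  | Webcam  | 719.47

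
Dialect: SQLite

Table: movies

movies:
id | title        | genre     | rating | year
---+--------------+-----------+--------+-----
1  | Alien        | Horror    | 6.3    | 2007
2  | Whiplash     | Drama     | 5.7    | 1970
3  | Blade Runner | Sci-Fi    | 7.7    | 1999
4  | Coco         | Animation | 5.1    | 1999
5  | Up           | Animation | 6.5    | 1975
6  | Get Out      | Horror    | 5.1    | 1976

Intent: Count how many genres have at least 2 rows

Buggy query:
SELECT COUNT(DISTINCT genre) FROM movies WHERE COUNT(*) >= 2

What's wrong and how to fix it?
Bug: WHERE filters individual rows, not groups, so a group-level COUNT is invalid there

Fix: Use a subquery that GROUPs and filters with HAVING, then count its rows

Corrected query:
SELECT COUNT(*) FROM (SELECT genre FROM movies GROUP BY genre HAVING COUNT(*) >= 2)

Result:
COUNT(*)
--------
2       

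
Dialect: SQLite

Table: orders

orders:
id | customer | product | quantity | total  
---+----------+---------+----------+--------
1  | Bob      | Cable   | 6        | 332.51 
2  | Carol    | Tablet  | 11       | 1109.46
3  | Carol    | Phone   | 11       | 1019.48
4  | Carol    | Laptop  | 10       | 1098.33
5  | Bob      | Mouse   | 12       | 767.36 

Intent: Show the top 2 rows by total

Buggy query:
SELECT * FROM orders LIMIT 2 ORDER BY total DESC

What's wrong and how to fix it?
Bug: LIMIT must come after ORDER BY

Fix: Sort with ORDER BY, then apply LIMIT

Corrected query:
SELECT * FROM orders ORDER BY total DESC LIMIT 2

Result:
id | customer | product | quantity | total  
---+----------+---------+----------+--------
2  | Carol    | Tablet  | 11       | 1109.46
4  | Carol    | Laptop  | 10       | 1098.33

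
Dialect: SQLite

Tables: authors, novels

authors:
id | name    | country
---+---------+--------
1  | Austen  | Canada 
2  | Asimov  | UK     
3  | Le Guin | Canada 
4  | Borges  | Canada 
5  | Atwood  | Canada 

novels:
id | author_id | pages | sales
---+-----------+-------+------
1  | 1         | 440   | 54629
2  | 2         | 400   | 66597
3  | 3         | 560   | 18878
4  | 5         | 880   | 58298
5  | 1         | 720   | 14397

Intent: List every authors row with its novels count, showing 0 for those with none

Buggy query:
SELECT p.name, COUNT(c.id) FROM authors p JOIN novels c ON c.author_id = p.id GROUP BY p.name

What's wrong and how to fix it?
Bug: INNER JOIN drops authors rows that have no matching novels rows

Fix: Use LEFT JOIN so parents without children still appear (COUNT(c.id) gives 0)

Corrected query:
SELECT p.name, COUNT(c.id) FROM authors p LEFT JOIN novels c ON c.author_id = p.id GROUP BY p.name

Result:
name    | COUNT(c.id)
--------+------------
Asimov  | 1          
Atwood  | 1          
Austen  | 2          
Borges  | 0          
Le Guin | 1          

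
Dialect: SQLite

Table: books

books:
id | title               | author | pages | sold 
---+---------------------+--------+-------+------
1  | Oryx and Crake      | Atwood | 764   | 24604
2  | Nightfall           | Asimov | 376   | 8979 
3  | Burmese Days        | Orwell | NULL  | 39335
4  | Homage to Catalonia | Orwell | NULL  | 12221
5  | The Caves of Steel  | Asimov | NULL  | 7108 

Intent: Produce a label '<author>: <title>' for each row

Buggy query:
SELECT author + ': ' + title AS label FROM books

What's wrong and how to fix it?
Bug: '+' is numeric addition; on text columns SQLite converts them to 0 instead of concatenating

Fix: Replace + with || to concatenate text

Corrected query:
SELECT author || ': ' || title AS label FROM books

Result:
label                      
---------------------------
Atwood: Oryx and Crake     
Asimov: Nightfall          
Orwell: Burmese Days       
Orwell: Homage to Catalonia
Asimov: The Caves of Steel 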